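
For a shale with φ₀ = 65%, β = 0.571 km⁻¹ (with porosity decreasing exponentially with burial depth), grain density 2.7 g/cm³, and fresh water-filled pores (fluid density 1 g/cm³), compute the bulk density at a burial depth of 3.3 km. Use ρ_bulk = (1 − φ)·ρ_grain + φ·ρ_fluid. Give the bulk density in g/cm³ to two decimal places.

Porosity at depth: φ = 0.65·exp(−0.571×3.3) = 0.65×0.1519 = 0.0988
Bulk density: ρ_b = (1−φ)ρ_g + φ·ρ_f = 0.9012×2.7 + 0.0988×1
       = 2.433 + 0.099 = 2.532 g/cm³

2.53 g/cm³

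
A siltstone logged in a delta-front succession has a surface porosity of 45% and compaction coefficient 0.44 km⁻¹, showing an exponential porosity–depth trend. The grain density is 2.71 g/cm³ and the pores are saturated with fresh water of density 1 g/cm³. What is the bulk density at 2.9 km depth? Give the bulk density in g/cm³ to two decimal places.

2.50 g/cm³

Porosity at depth: phi = 0.45·exp(−0.44×2.9) = 0.45×0.2792 = 0.1256
Bulk density: ρ_b = (1−phi)ρ_g + phi·ρ_f = 0.8744×2.71 + 0.1256×1
       = 2.370 + 0.126 = 2.495 g/cm³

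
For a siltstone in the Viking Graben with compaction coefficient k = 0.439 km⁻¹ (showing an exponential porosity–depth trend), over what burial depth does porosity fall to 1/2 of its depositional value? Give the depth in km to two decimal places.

1.58 km

φ/φ₀ = 1/2 ⇒ exp(−k·z) = 1/2 ⇒ z = ln(2) / k
z = 0.6931 / 0.439 = 1.579 km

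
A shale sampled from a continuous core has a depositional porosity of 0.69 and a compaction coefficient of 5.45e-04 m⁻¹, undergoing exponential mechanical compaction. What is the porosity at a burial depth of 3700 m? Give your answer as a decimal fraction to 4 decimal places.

0.0919

Working in km (1 km = 1000 m; c in km⁻¹ = c in m⁻¹ × 1000):
n = n₀·exp(−c·z) = 0.69 × exp(−0.545 × 3.7) = 0.69 × exp(−2.017)
  = 0.69 × 0.1331 = 0.0919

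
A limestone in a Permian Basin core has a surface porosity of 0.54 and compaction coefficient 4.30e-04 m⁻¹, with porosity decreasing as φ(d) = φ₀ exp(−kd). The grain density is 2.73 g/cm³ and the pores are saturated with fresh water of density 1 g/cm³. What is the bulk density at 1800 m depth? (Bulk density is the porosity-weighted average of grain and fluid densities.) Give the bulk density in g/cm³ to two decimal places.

Working in km (1 km = 1000 m; k in km⁻¹ = k in m⁻¹ × 1000):
Porosity at depth: φ = 0.54·exp(−0.43×1.8) = 0.54×0.4612 = 0.2490
Bulk density: ρ_b = (1−φ)ρ_g + φ·ρ_f = 0.7510×2.73 + 0.2490×1
       = 2.050 + 0.249 = 2.299 g/cm³

2.30 g/cm³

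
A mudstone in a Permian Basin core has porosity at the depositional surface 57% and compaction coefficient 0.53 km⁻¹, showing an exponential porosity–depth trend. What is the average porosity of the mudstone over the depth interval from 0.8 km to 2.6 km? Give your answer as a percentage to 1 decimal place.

⟨φ⟩ = (1/(Z₂−Z₁)) ∫ φ₀ e^(−kZ) dZ = φ₀·(e^(−k·Z₁) − e^(−k·Z₂)) / (k·(Z₂−Z₁))
e^(−0.53×0.8) = 0.6544; e^(−0.53×2.6) = 0.2521
⟨φ⟩ = 0.57 × (0.6544 − 0.2521) / (0.53 × 1.8) = 0.57 × 0.4217 = 0.2404

24.0%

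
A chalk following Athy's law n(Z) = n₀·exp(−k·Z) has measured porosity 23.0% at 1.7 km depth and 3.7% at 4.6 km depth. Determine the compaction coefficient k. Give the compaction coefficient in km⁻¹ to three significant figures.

0.630 km⁻¹

Athy: n(Z) = n₀ e^(−kZ) ⇒ n₁/n₂ = e^{k(Z₂−Z₁)} ⇒ k = ln(n₁/n₂)/(Z₂−Z₁)
k = ln(0.23/0.037) / (4.6 − 1.7) = ln(6.216) / 2.9 = 1.8272 / 2.9 = 0.6301 km⁻¹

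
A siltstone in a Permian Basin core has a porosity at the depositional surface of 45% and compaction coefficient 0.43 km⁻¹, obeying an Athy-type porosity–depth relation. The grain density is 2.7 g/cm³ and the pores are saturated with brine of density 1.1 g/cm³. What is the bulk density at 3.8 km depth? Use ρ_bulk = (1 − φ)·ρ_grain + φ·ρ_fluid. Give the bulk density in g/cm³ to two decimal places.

2.56 g/cm³

Porosity at depth: n = 0.45·exp(−0.43×3.8) = 0.45×0.1951 = 0.0878
Bulk density: ρ_b = (1−n)ρ_g + n·ρ_f = 0.9122×2.7 + 0.0878×1.1
       = 2.463 + 0.097 = 2.559 g/cm³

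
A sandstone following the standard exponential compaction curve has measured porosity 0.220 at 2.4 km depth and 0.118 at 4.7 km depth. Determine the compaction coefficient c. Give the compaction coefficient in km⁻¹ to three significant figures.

Athy: phi(z) = phi₀ e^(−cz) ⇒ phi₁/phi₂ = e^{c(z₂−z₁)} ⇒ c = ln(phi₁/phi₂)/(z₂−z₁)
c = ln(0.22/0.118) / (4.7 − 2.4) = ln(1.864) / 2.3 = 0.6229 / 2.3 = 0.2708 km⁻¹

0.271 km⁻¹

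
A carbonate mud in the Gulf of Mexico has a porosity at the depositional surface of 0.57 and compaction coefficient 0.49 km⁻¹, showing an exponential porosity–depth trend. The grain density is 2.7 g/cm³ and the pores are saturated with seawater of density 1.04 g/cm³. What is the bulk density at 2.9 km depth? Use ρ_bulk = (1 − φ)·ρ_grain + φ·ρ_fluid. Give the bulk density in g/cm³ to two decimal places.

2.47 g/cm³

Porosity at depth: φ = 0.57·exp(−0.49×2.9) = 0.57×0.2415 = 0.1376
Bulk density: ρ_b = (1−φ)ρ_g + φ·ρ_f = 0.8624×2.7 + 0.1376×1.04
       = 2.328 + 0.143 = 2.472 g/cm³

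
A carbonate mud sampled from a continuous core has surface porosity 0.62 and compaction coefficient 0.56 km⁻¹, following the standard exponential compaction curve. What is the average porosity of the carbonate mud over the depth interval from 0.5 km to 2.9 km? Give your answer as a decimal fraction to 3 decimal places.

0.258

⟨n⟩ = (1/(Z₂−Z₁)) ∫ n₀ e^(−cZ) dZ = n₀·(e^(−c·Z₁) − e^(−c·Z₂)) / (c·(Z₂−Z₁))
e^(−0.56×0.5) = 0.7558; e^(−0.56×2.9) = 0.1971
⟨n⟩ = 0.62 × (0.7558 − 0.1971) / (0.56 × 2.4) = 0.62 × 0.4157 = 0.2577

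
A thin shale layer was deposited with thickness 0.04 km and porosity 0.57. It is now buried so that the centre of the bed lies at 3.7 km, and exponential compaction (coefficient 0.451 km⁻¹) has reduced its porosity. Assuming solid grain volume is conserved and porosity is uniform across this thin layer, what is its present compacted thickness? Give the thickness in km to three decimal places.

Porosity at 3.7 km: n = 0.57·exp(−0.451×3.7) = 0.1074
Solid-volume conservation: h(1−n) = h₀(1−n₀) ⇒ h = h₀·(1−n₀)/(1−n)
h = 0.04 × (1 − 0.57)/(1 − 0.1074) = 0.04 × 0.4818 = 0.0193 km

0.019 km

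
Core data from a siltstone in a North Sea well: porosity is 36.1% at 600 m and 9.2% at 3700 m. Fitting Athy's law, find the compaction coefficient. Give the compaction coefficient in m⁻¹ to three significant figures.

0.000441 m⁻¹

Working in km (1 km = 1000 m; β in km⁻¹ = β in m⁻¹ × 1000):
Athy: phi(z) = phi₀ e^(−βz) ⇒ phi₁/phi₂ = e^{β(z₂−z₁)} ⇒ β = ln(phi₁/phi₂)/(z₂−z₁)
β = ln(0.361/0.092) / (3.7 − 0.6) = ln(3.924) / 3.1 = 1.3671 / 3.1 = 0.441 km⁻¹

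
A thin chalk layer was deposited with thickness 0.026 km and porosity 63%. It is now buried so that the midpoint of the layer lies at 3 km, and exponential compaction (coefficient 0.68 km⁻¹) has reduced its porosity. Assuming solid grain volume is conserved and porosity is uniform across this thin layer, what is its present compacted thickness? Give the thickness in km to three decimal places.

Porosity at 3 km: n = 0.63·exp(−0.68×3) = 0.0819
Solid-volume conservation: h(1−n) = h₀(1−n₀) ⇒ h = h₀·(1−n₀)/(1−n)
h = 0.026 × (1 − 0.63)/(1 − 0.0819) = 0.026 × 0.4030 = 0.0105 km

0.010 km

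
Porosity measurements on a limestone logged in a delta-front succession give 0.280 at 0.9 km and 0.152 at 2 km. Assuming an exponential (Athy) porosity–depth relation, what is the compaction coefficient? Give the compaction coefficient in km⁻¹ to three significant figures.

0.555 km⁻¹

Athy: φ(Z) = φ₀ e^(−cZ) ⇒ φ₁/φ₂ = e^{c(Z₂−Z₁)} ⇒ c = ln(φ₁/φ₂)/(Z₂−Z₁)
c = ln(0.28/0.152) / (2 − 0.9) = ln(1.842) / 1.1 = 0.6109 / 1.1 = 0.5554 km⁻¹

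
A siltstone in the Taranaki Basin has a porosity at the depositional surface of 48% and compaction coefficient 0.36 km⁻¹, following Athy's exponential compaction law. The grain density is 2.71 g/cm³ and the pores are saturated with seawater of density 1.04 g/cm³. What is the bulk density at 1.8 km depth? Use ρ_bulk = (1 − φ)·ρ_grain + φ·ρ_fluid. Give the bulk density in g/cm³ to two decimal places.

2.29 g/cm³

Porosity at depth: phi = 0.48·exp(−0.36×1.8) = 0.48×0.5231 = 0.2511
Bulk density: ρ_b = (1−phi)ρ_g + phi·ρ_f = 0.7489×2.71 + 0.2511×1.04
       = 2.030 + 0.261 = 2.291 g/cm³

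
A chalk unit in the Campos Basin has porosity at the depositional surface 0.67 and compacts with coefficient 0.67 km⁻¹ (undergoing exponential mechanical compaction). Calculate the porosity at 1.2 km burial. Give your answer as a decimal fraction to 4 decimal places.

phi = phi₀·exp(−β·Z) = 0.67 × exp(−0.67 × 1.2) = 0.67 × exp(−0.804)
  = 0.67 × 0.4475 = 0.2998

0.2998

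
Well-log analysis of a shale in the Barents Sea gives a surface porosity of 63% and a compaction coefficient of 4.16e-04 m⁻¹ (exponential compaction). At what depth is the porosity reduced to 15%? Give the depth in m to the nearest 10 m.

3450 m

Working in km (1 km = 1000 m; k in km⁻¹ = k in m⁻¹ × 1000):
Invert Athy's law: Z = ln(n₀/n) / k
Z = ln(0.63/0.15) / 0.416 = ln(4.2) / 0.416 = 1.4351 / 0.416 = 3.450 km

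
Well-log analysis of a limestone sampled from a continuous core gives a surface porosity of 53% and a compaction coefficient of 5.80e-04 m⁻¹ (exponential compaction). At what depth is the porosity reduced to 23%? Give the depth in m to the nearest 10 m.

1440 m

Working in km (1 km = 1000 m; c in km⁻¹ = c in m⁻¹ × 1000):
Invert Athy's law: d = ln(n₀/n) / c
d = ln(0.53/0.23) / 0.58 = ln(2.304) / 0.58 = 0.8348 / 0.58 = 1.439 km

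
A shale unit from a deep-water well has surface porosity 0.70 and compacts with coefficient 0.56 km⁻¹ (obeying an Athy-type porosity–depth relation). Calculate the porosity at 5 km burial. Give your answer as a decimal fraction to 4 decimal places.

0.0426

n = n₀·exp(−β·z) = 0.7 × exp(−0.56 × 5) = 0.7 × exp(−2.8)
  = 0.7 × 0.0608 = 0.0426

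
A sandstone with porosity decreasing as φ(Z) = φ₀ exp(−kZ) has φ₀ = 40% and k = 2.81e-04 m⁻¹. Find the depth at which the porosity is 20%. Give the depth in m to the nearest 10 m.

Working in km (1 km = 1000 m; k in km⁻¹ = k in m⁻¹ × 1000):
Invert Athy's law: Z = ln(φ₀/φ) / k
Z = ln(0.4/0.2) / 0.281 = ln(2) / 0.281 = 0.6931 / 0.281 = 2.467 km

2470 m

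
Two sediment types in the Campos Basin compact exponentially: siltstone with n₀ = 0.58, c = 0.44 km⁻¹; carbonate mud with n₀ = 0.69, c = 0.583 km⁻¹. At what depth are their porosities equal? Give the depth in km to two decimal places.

1.21 km

Set n₀ₐ e^(−cₐZ) = n₀ᵦ e^(−cᵦZ) ⇒ ln(n₀ₐ/n₀ᵦ) = (cₐ − cᵦ)·Z
Z = ln(0.58/0.69) / (0.44 − 0.583) = -0.1737 / -0.143 = 1.214 km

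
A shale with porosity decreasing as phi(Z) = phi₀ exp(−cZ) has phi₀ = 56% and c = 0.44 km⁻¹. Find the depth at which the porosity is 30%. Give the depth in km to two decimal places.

Invert Athy's law: Z = ln(phi₀/phi) / c
Z = ln(0.56/0.3) / 0.44 = ln(1.867) / 0.44 = 0.6242 / 0.44 = 1.419 km

1.42 km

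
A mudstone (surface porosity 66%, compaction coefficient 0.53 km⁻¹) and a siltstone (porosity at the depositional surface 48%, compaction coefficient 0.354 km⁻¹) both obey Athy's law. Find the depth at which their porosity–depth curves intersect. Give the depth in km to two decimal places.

Set φ₀ₐ e^(−kₐd) = φ₀ᵦ e^(−kᵦd) ⇒ ln(φ₀ₐ/φ₀ᵦ) = (kₐ − kᵦ)·d
d = ln(0.66/0.48) / (0.53 − 0.354) = 0.3185 / 0.176 = 1.809 km

1.81 km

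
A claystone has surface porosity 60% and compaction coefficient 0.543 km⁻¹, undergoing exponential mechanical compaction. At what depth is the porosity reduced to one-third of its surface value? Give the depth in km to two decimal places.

phi/phi₀ = 1/3 ⇒ exp(−c·d) = 1/3 ⇒ d = ln(3) / c
d = 1.0986 / 0.543 = 2.023 km

2.02 km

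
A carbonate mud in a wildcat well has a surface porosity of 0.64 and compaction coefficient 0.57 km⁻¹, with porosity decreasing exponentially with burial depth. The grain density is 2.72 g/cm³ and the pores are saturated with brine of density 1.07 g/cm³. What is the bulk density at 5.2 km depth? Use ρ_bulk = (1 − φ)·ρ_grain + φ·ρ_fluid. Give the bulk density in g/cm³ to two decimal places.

Porosity at depth: n = 0.64·exp(−0.57×5.2) = 0.64×0.0516 = 0.0330
Bulk density: ρ_b = (1−n)ρ_g + n·ρ_f = 0.9670×2.72 + 0.0330×1.07
       = 2.630 + 0.035 = 2.665 g/cm³

2.67 g/cm³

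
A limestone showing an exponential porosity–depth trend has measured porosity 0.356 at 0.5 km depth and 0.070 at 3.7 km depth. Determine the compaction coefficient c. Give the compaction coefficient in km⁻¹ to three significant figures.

Athy: n(d) = n₀ e^(−cd) ⇒ n₁/n₂ = e^{c(d₂−d₁)} ⇒ c = ln(n₁/n₂)/(d₂−d₁)
c = ln(0.356/0.07) / (3.7 − 0.5) = ln(5.086) / 3.2 = 1.6264 / 3.2 = 0.5083 km⁻¹

0.508 km⁻¹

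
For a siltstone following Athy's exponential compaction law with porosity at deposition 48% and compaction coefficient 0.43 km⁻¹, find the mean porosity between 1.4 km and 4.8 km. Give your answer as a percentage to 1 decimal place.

13.8%

⟨n⟩ = (1/(d₂−d₁)) ∫ n₀ e^(−βd) dd = n₀·(e^(−β·d₁) − e^(−β·d₂)) / (β·(d₂−d₁))
e^(−0.43×1.4) = 0.5477; e^(−0.43×4.8) = 0.1269
⟨n⟩ = 0.48 × (0.5477 − 0.1269) / (0.43 × 3.4) = 0.48 × 0.2878 = 0.1381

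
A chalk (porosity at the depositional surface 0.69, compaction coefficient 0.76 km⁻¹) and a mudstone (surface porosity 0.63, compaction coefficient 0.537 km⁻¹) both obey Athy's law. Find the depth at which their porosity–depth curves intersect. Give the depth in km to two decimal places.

0.41 km

Set phi₀ₐ e^(−βₐz) = phi₀ᵦ e^(−βᵦz) ⇒ ln(phi₀ₐ/phi₀ᵦ) = (βₐ − βᵦ)·z
z = ln(0.69/0.63) / (0.76 − 0.537) = 0.0910 / 0.223 = 0.408 km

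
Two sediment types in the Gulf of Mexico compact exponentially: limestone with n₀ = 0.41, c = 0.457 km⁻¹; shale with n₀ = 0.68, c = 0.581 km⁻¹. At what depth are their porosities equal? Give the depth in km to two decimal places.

Set n₀ₐ e^(−cₐZ) = n₀ᵦ e^(−cᵦZ) ⇒ ln(n₀ₐ/n₀ᵦ) = (cₐ − cᵦ)·Z
Z = ln(0.41/0.68) / (0.457 − 0.581) = -0.5059 / -0.124 = 4.080 km

4.08 km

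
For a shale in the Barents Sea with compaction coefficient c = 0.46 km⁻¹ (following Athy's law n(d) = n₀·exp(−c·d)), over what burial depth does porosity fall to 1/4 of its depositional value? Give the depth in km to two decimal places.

n/n₀ = 1/4 ⇒ exp(−c·d) = 1/4 ⇒ d = ln(4) / c
d = 1.3863 / 0.46 = 3.014 km

3.01 km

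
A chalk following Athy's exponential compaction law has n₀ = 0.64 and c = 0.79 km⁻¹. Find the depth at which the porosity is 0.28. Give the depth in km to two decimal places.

Invert Athy's law: z = ln(n₀/n) / c
z = ln(0.64/0.28) / 0.79 = ln(2.286) / 0.79 = 0.8267 / 0.79 = 1.046 km

1.05 km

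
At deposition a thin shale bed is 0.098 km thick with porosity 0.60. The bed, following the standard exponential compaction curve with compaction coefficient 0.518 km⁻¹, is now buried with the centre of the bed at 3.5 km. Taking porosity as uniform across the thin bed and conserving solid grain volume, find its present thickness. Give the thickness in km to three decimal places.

0.043 km

Porosity at 3.5 km: n = 0.6·exp(−0.518×3.5) = 0.0979
Solid-volume conservation: h(1−n) = h₀(1−n₀) ⇒ h = h₀·(1−n₀)/(1−n)
h = 0.098 × (1 − 0.6)/(1 − 0.0979) = 0.098 × 0.4434 = 0.0435 km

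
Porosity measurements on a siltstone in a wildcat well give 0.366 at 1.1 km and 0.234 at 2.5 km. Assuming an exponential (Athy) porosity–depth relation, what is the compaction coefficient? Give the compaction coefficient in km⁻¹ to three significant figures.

0.320 km⁻¹

Athy: n(Z) = n₀ e^(−kZ) ⇒ n₁/n₂ = e^{k(Z₂−Z₁)} ⇒ k = ln(n₁/n₂)/(Z₂−Z₁)
k = ln(0.366/0.234) / (2.5 − 1.1) = ln(1.564) / 1.4 = 0.4473 / 1.4 = 0.3195 km⁻¹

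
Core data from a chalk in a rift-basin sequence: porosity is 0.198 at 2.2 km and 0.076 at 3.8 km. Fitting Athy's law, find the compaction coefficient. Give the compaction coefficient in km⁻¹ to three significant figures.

0.598 km⁻¹

Athy: φ(d) = φ₀ e^(−cd) ⇒ φ₁/φ₂ = e^{c(d₂−d₁)} ⇒ c = ln(φ₁/φ₂)/(d₂−d₁)
c = ln(0.198/0.076) / (3.8 − 2.2) = ln(2.605) / 1.6 = 0.9575 / 1.6 = 0.5985 km⁻¹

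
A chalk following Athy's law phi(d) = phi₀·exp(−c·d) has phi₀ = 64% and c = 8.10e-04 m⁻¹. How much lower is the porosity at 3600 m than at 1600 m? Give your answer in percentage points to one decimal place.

Working in km (1 km = 1000 m; c in km⁻¹ = c in m⁻¹ × 1000):
phi(1.6) = 0.64·e^(−0.81×1.6) = 0.1751
phi(3.6) = 0.64·e^(−0.81×3.6) = 0.0347
Δphi = 0.1751 − 0.0347 = 0.1405

14.0 percentage points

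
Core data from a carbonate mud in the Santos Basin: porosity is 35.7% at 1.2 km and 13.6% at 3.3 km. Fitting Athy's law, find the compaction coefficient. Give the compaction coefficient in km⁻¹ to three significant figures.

Athy: n(z) = n₀ e^(−βz) ⇒ n₁/n₂ = e^{β(z₂−z₁)} ⇒ β = ln(n₁/n₂)/(z₂−z₁)
β = ln(0.357/0.136) / (3.3 − 1.2) = ln(2.625) / 2.1 = 0.9651 / 2.1 = 0.4596 km⁻¹

0.460 km⁻¹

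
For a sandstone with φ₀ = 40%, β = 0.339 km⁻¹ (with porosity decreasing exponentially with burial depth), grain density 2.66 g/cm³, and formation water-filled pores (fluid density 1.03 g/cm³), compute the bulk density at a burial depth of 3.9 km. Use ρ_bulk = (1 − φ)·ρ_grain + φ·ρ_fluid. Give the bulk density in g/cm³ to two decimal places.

Porosity at depth: φ = 0.4·exp(−0.339×3.9) = 0.4×0.2666 = 0.1066
Bulk density: ρ_b = (1−φ)ρ_g + φ·ρ_f = 0.8934×2.66 + 0.1066×1.03
       = 2.376 + 0.110 = 2.486 g/cm³

2.49 g/cm³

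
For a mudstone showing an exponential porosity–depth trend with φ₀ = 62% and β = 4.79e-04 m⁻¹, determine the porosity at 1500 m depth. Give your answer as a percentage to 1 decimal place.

Working in km (1 km = 1000 m; β in km⁻¹ = β in m⁻¹ × 1000):
φ = φ₀·exp(−β·Z) = 0.62 × exp(−0.479 × 1.5) = 0.62 × exp(−0.7185)
  = 0.62 × 0.4875 = 0.3022

30.2%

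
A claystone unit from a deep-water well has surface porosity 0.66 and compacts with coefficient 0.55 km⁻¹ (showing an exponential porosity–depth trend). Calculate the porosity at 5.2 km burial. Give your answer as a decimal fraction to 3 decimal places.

phi = phi₀·exp(−β·d) = 0.66 × exp(−0.55 × 5.2) = 0.66 × exp(−2.86)
  = 0.66 × 0.0573 = 0.0378

0.038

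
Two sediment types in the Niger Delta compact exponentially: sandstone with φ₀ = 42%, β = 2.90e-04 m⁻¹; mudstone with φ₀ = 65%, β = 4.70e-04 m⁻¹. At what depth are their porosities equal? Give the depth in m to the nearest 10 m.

2430 m

Working in km (1 km = 1000 m; β in km⁻¹ = β in m⁻¹ × 1000):
Set φ₀ₐ e^(−βₐd) = φ₀ᵦ e^(−βᵦd) ⇒ ln(φ₀ₐ/φ₀ᵦ) = (βₐ − βᵦ)·d
d = ln(0.42/0.65) / (0.29 − 0.47) = -0.4367 / -0.18 = 2.426 km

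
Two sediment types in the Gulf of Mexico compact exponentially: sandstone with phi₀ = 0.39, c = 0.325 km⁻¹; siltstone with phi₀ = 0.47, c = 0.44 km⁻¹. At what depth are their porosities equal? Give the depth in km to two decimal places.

1.62 km

Set phi₀ₐ e^(−cₐd) = phi₀ᵦ e^(−cᵦd) ⇒ ln(phi₀ₐ/phi₀ᵦ) = (cₐ − cᵦ)·d
d = ln(0.39/0.47) / (0.325 − 0.44) = -0.1866 / -0.115 = 1.622 km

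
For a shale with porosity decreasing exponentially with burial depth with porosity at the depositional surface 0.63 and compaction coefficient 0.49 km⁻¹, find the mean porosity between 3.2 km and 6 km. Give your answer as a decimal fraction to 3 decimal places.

⟨φ⟩ = (1/(z₂−z₁)) ∫ φ₀ e^(−cz) dz = φ₀·(e^(−c·z₁) − e^(−c·z₂)) / (c·(z₂−z₁))
e^(−0.49×3.2) = 0.2085; e^(−0.49×6) = 0.0529
⟨φ⟩ = 0.63 × (0.2085 − 0.0529) / (0.49 × 2.8) = 0.63 × 0.1134 = 0.0714

0.071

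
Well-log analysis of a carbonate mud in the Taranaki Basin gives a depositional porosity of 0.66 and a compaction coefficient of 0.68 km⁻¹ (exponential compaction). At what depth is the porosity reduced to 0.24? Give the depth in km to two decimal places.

Invert Athy's law: d = ln(φ₀/φ) / k
d = ln(0.66/0.24) / 0.68 = ln(2.75) / 0.68 = 1.0116 / 0.68 = 1.488 km

1.49 km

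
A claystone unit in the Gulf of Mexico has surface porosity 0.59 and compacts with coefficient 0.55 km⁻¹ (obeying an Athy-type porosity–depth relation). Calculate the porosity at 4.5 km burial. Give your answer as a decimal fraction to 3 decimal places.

phi = phi₀·exp(−k·z) = 0.59 × exp(−0.55 × 4.5) = 0.59 × exp(−2.475)
  = 0.59 × 0.0842 = 0.0497

0.050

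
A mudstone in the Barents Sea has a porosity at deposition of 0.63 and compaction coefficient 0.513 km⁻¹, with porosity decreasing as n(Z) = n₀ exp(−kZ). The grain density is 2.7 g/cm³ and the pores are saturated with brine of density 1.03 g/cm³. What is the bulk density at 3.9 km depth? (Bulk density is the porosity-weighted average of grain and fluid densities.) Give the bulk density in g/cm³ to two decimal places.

Porosity at depth: n = 0.63·exp(−0.513×3.9) = 0.63×0.1352 = 0.0852
Bulk density: ρ_b = (1−n)ρ_g + n·ρ_f = 0.9148×2.7 + 0.0852×1.03
       = 2.470 + 0.088 = 2.558 g/cm³

2.56 g/cm³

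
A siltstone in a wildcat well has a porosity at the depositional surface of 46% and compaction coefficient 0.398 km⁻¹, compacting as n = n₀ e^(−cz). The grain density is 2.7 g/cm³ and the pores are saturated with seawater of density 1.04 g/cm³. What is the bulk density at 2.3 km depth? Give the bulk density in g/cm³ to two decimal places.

2.39 g/cm³

Porosity at depth: n = 0.46·exp(−0.398×2.3) = 0.46×0.4004 = 0.1842
Bulk density: ρ_b = (1−n)ρ_g + n·ρ_f = 0.8158×2.7 + 0.1842×1.04
       = 2.203 + 0.192 = 2.394 g/cm³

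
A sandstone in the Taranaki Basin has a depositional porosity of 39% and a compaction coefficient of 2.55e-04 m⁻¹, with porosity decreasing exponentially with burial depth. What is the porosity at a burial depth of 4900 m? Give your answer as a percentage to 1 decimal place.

Working in km (1 km = 1000 m; c in km⁻¹ = c in m⁻¹ × 1000):
n = n₀·exp(−c·Z) = 0.39 × exp(−0.255 × 4.9) = 0.39 × exp(−1.25)
  = 0.39 × 0.2866 = 0.1118

11.2%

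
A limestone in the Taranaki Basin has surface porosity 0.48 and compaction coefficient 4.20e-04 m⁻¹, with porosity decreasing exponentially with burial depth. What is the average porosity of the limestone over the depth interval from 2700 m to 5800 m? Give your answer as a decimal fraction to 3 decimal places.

Working in km (1 km = 1000 m; c in km⁻¹ = c in m⁻¹ × 1000):
⟨φ⟩ = (1/(d₂−d₁)) ∫ φ₀ e^(−cd) dd = φ₀·(e^(−c·d₁) − e^(−c·d₂)) / (c·(d₂−d₁))
e^(−0.42×2.7) = 0.3217; e^(−0.42×5.8) = 0.0875
⟨φ⟩ = 0.48 × (0.3217 − 0.0875) / (0.42 × 3.1) = 0.48 × 0.1799 = 0.0864

0.086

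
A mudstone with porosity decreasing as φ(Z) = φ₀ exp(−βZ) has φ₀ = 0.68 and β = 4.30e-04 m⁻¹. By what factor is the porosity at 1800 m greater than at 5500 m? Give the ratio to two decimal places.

Working in km (1 km = 1000 m; β in km⁻¹ = β in m⁻¹ × 1000):
φ(Z₁)/φ(Z₂) = e^(−β·Z₁)/e^(−β·Z₂) = e^{β(Z₂−Z₁)}
= exp(0.43 × 3.7) = exp(1.591) = 4.9087

4.91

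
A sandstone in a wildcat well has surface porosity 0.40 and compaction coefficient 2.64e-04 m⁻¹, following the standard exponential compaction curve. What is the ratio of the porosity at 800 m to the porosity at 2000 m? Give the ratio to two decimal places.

1.37

Working in km (1 km = 1000 m; k in km⁻¹ = k in m⁻¹ × 1000):
n(z₁)/n(z₂) = e^(−k·z₁)/e^(−k·z₂) = e^{k(z₂−z₁)}
= exp(0.264 × 1.2) = exp(0.3168) = 1.3727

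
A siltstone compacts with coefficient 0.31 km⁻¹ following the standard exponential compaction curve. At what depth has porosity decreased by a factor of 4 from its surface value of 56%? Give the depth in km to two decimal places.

4.47 km

phi/phi₀ = 1/4 ⇒ exp(−c·z) = 1/4 ⇒ z = ln(4) / c
z = 1.3863 / 0.31 = 4.472 km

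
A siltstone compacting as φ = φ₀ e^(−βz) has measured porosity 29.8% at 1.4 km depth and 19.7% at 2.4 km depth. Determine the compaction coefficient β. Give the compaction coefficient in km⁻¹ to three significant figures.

Athy: φ(z) = φ₀ e^(−βz) ⇒ φ₁/φ₂ = e^{β(z₂−z₁)} ⇒ β = ln(φ₁/φ₂)/(z₂−z₁)
β = ln(0.298/0.197) / (2.4 − 1.4) = ln(1.513) / 1 = 0.4139 / 1 = 0.4139 km⁻¹

0.414 km⁻¹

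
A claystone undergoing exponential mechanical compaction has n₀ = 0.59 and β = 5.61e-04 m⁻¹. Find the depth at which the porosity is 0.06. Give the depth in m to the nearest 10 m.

Working in km (1 km = 1000 m; β in km⁻¹ = β in m⁻¹ × 1000):
Invert Athy's law: d = ln(n₀/n) / β
d = ln(0.59/0.06) / 0.561 = ln(9.833) / 0.561 = 2.2858 / 0.561 = 4.074 km

4070 m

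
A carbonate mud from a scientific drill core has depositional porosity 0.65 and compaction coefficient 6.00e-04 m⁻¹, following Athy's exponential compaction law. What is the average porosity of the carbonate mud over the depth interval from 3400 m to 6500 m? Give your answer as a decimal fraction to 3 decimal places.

Working in km (1 km = 1000 m; k in km⁻¹ = k in m⁻¹ × 1000):
⟨φ⟩ = (1/(d₂−d₁)) ∫ φ₀ e^(−kd) dd = φ₀·(e^(−k·d₁) − e^(−k·d₂)) / (k·(d₂−d₁))
e^(−0.6×3.4) = 0.1300; e^(−0.6×6.5) = 0.0202
⟨φ⟩ = 0.65 × (0.1300 − 0.0202) / (0.6 × 3.1) = 0.65 × 0.0590 = 0.0384

0.038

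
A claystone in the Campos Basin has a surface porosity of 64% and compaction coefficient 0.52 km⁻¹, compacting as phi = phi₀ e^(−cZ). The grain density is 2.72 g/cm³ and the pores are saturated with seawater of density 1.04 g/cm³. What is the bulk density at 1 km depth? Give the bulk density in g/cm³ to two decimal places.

Porosity at depth: phi = 0.64·exp(−0.52×1) = 0.64×0.5945 = 0.3805
Bulk density: ρ_b = (1−phi)ρ_g + phi·ρ_f = 0.6195×2.72 + 0.3805×1.04
       = 1.685 + 0.396 = 2.081 g/cm³

2.08 g/cm³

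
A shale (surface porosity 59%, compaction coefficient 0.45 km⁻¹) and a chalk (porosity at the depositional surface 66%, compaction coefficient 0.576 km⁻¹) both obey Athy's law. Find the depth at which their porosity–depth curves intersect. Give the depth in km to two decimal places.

Set n₀ₐ e^(−βₐz) = n₀ᵦ e^(−βᵦz) ⇒ ln(n₀ₐ/n₀ᵦ) = (βₐ − βᵦ)·z
z = ln(0.59/0.66) / (0.45 − 0.576) = -0.1121 / -0.126 = 0.890 km

0.89 km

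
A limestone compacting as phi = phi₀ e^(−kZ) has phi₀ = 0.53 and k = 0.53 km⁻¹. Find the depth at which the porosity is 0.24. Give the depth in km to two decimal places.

1.49 km

Invert Athy's law: Z = ln(phi₀/phi) / k
Z = ln(0.53/0.24) / 0.53 = ln(2.208) / 0.53 = 0.7922 / 0.53 = 1.495 km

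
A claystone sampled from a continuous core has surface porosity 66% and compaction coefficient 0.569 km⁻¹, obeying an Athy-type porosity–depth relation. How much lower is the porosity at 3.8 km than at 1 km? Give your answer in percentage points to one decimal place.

29.8 percentage points

n(1) = 0.66·e^(−0.569×1) = 0.3736
n(3.8) = 0.66·e^(−0.569×3.8) = 0.0759
Δn = 0.3736 − 0.0759 = 0.2977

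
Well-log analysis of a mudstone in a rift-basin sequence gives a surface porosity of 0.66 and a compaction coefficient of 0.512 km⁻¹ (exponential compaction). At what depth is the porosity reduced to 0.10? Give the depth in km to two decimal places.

3.69 km

Invert Athy's law: Z = ln(phi₀/phi) / c
Z = ln(0.66/0.1) / 0.512 = ln(6.6) / 0.512 = 1.8871 / 0.512 = 3.686 km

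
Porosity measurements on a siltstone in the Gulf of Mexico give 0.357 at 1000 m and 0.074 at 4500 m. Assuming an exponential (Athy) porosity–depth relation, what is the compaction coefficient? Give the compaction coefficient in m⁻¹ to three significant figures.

0.000450 m⁻¹

Working in km (1 km = 1000 m; β in km⁻¹ = β in m⁻¹ × 1000):
Athy: phi(z) = phi₀ e^(−βz) ⇒ phi₁/phi₂ = e^{β(z₂−z₁)} ⇒ β = ln(phi₁/phi₂)/(z₂−z₁)
β = ln(0.357/0.074) / (4.5 − 1) = ln(4.824) / 3.5 = 1.5737 / 3.5 = 0.4496 km⁻¹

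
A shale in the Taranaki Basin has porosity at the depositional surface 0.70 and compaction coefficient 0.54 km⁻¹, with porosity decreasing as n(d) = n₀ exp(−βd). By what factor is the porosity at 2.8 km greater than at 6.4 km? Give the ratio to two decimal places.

6.99

n(d₁)/n(d₂) = e^(−β·d₁)/e^(−β·d₂) = e^{β(d₂−d₁)}
= exp(0.54 × 3.6) = exp(1.944) = 6.9866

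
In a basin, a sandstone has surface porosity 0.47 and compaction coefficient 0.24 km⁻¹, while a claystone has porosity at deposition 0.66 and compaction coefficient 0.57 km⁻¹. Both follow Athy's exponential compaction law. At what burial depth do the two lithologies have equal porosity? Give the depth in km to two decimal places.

Set φ₀ₐ e^(−cₐd) = φ₀ᵦ e^(−cᵦd) ⇒ ln(φ₀ₐ/φ₀ᵦ) = (cₐ − cᵦ)·d
d = ln(0.47/0.66) / (0.24 − 0.57) = -0.3395 / -0.33 = 1.029 km

1.03 km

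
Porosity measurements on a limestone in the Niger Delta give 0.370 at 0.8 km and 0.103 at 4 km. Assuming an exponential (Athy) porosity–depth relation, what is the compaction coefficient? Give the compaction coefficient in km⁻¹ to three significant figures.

Athy: phi(Z) = phi₀ e^(−βZ) ⇒ phi₁/phi₂ = e^{β(Z₂−Z₁)} ⇒ β = ln(phi₁/phi₂)/(Z₂−Z₁)
β = ln(0.37/0.103) / (4 − 0.8) = ln(3.592) / 3.2 = 1.2788 / 3.2 = 0.3996 km⁻¹

0.400 km⁻¹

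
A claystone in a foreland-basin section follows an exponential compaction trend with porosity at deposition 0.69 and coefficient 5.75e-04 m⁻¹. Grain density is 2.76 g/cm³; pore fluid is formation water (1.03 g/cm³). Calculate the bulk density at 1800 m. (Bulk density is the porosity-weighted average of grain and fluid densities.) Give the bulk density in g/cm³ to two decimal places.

2.34 g/cm³

Working in km (1 km = 1000 m; β in km⁻¹ = β in m⁻¹ × 1000):
Porosity at depth: phi = 0.69·exp(−0.575×1.8) = 0.69×0.3552 = 0.2451
Bulk density: ρ_b = (1−phi)ρ_g + phi·ρ_f = 0.7549×2.76 + 0.2451×1.03
       = 2.084 + 0.252 = 2.336 g/cm³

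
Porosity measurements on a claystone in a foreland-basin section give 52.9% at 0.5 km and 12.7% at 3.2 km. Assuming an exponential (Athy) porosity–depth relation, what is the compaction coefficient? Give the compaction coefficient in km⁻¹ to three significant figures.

Athy: n(Z) = n₀ e^(−βZ) ⇒ n₁/n₂ = e^{β(Z₂−Z₁)} ⇒ β = ln(n₁/n₂)/(Z₂−Z₁)
β = ln(0.529/0.127) / (3.2 − 0.5) = ln(4.165) / 2.7 = 1.4268 / 2.7 = 0.5284 km⁻¹

0.528 km⁻¹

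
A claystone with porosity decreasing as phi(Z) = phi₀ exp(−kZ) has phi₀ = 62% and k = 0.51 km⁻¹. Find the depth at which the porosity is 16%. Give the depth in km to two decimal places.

2.66 km

Invert Athy's law: Z = ln(phi₀/phi) / k
Z = ln(0.62/0.16) / 0.51 = ln(3.875) / 0.51 = 1.3545 / 0.51 = 2.656 km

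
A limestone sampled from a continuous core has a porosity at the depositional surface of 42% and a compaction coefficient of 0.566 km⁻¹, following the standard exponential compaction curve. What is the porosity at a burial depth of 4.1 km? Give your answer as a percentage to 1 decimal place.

4.1%

φ = φ₀·exp(−β·d) = 0.42 × exp(−0.566 × 4.1) = 0.42 × exp(−2.321)
  = 0.42 × 0.0982 = 0.0413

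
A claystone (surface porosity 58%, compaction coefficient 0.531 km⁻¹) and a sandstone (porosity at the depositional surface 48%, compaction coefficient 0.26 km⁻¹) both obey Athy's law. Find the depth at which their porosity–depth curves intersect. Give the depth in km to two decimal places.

0.70 km

Set phi₀ₐ e^(−βₐd) = phi₀ᵦ e^(−βᵦd) ⇒ ln(phi₀ₐ/phi₀ᵦ) = (βₐ − βᵦ)·d
d = ln(0.58/0.48) / (0.531 − 0.26) = 0.1892 / 0.271 = 0.698 km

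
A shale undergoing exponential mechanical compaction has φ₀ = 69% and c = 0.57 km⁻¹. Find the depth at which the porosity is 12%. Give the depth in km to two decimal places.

Invert Athy's law: Z = ln(φ₀/φ) / c
Z = ln(0.69/0.12) / 0.57 = ln(5.75) / 0.57 = 1.7492 / 0.57 = 3.069 km

3.07 km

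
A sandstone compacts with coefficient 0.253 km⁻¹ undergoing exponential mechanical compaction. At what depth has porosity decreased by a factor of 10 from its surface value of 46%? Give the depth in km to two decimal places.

9.10 km

phi/phi₀ = 1/10 ⇒ exp(−β·z) = 1/10 ⇒ z = ln(10) / β
z = 2.3026 / 0.253 = 9.101 km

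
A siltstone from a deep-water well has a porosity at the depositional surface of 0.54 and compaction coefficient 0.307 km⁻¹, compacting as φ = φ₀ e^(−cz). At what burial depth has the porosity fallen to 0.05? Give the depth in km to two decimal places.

7.75 km

Invert Athy's law: z = ln(φ₀/φ) / c
z = ln(0.54/0.05) / 0.307 = ln(10.8) / 0.307 = 2.3795 / 0.307 = 7.751 km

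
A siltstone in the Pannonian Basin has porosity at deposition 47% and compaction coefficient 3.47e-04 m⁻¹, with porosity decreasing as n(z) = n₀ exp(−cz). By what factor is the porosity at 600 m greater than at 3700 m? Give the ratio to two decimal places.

2.93

Working in km (1 km = 1000 m; c in km⁻¹ = c in m⁻¹ × 1000):
n(z₁)/n(z₂) = e^(−c·z₁)/e^(−c·z₂) = e^{c(z₂−z₁)}
= exp(0.347 × 3.1) = exp(1.076) = 2.9320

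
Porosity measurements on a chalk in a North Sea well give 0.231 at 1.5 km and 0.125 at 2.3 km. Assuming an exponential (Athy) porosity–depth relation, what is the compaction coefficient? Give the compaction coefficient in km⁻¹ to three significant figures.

0.768 km⁻¹

Athy: phi(d) = phi₀ e^(−kd) ⇒ phi₁/phi₂ = e^{k(d₂−d₁)} ⇒ k = ln(phi₁/phi₂)/(d₂−d₁)
k = ln(0.231/0.125) / (2.3 − 1.5) = ln(1.848) / 0.8 = 0.6141 / 0.8 = 0.7676 km⁻¹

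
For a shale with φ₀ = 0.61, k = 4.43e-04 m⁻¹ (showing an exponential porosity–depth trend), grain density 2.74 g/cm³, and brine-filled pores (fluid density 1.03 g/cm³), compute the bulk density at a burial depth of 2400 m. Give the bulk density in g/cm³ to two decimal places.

Working in km (1 km = 1000 m; k in km⁻¹ = k in m⁻¹ × 1000):
Porosity at depth: φ = 0.61·exp(−0.443×2.4) = 0.61×0.3453 = 0.2107
Bulk density: ρ_b = (1−φ)ρ_g + φ·ρ_f = 0.7893×2.74 + 0.2107×1.03
       = 2.163 + 0.217 = 2.380 g/cm³

2.38 g/cm³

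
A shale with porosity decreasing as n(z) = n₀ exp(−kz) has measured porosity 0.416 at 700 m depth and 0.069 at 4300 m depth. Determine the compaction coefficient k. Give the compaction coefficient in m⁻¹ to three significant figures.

Working in km (1 km = 1000 m; k in km⁻¹ = k in m⁻¹ × 1000):
Athy: n(z) = n₀ e^(−kz) ⇒ n₁/n₂ = e^{k(z₂−z₁)} ⇒ k = ln(n₁/n₂)/(z₂−z₁)
k = ln(0.416/0.069) / (4.3 − 0.7) = ln(6.029) / 3.6 = 1.7966 / 3.6 = 0.499 km⁻¹

0.000499 m⁻¹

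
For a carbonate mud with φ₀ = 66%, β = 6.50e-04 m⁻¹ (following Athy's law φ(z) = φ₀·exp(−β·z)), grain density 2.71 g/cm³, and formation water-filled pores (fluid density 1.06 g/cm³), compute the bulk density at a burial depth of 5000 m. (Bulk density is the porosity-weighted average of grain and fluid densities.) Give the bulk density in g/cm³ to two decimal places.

2.67 g/cm³

Working in km (1 km = 1000 m; β in km⁻¹ = β in m⁻¹ × 1000):
Porosity at depth: φ = 0.66·exp(−0.65×5) = 0.66×0.0388 = 0.0256
Bulk density: ρ_b = (1−φ)ρ_g + φ·ρ_f = 0.9744×2.71 + 0.0256×1.06
       = 2.641 + 0.027 = 2.668 g/cm³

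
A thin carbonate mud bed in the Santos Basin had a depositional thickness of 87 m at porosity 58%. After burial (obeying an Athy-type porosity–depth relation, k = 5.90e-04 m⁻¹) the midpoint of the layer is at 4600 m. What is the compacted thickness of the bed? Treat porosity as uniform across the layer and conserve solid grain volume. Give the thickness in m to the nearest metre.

38 m

Working in km (1 km = 1000 m; k in km⁻¹ = k in m⁻¹ × 1000):
Porosity at 4.6 km: n = 0.58·exp(−0.59×4.6) = 0.0384
Solid-volume conservation: h(1−n) = h₀(1−n₀) ⇒ h = h₀·(1−n₀)/(1−n)
h = 0.087 × (1 − 0.58)/(1 − 0.0384) = 0.087 × 0.4368 = 0.0380 km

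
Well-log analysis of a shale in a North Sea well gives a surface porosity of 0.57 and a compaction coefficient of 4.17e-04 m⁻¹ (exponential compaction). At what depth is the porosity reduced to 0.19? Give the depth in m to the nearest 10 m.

2630 m

Working in km (1 km = 1000 m; β in km⁻¹ = β in m⁻¹ × 1000):
Invert Athy's law: Z = ln(phi₀/phi) / β
Z = ln(0.57/0.19) / 0.417 = ln(3) / 0.417 = 1.0986 / 0.417 = 2.635 km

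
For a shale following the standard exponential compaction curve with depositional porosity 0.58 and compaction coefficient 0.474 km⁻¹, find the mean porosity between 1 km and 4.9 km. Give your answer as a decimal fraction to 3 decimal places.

⟨φ⟩ = (1/(d₂−d₁)) ∫ φ₀ e^(−βd) dd = φ₀·(e^(−β·d₁) − e^(−β·d₂)) / (β·(d₂−d₁))
e^(−0.474×1) = 0.6225; e^(−0.474×4.9) = 0.0980
⟨φ⟩ = 0.58 × (0.6225 − 0.0980) / (0.474 × 3.9) = 0.58 × 0.2837 = 0.1646

0.165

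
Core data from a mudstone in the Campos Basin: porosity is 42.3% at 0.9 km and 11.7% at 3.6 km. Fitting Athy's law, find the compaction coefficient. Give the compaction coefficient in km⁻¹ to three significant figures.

0.476 km⁻¹

Athy: n(z) = n₀ e^(−cz) ⇒ n₁/n₂ = e^{c(z₂−z₁)} ⇒ c = ln(n₁/n₂)/(z₂−z₁)
c = ln(0.423/0.117) / (3.6 − 0.9) = ln(3.615) / 2.7 = 1.2852 / 2.7 = 0.476 km⁻¹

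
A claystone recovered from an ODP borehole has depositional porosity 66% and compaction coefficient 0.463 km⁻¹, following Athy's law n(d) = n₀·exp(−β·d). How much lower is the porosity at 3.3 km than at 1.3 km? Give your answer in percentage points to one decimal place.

21.8 percentage points

n(1.3) = 0.66·e^(−0.463×1.3) = 0.3615
n(3.3) = 0.66·e^(−0.463×3.3) = 0.1432
Δn = 0.3615 − 0.1432 = 0.2183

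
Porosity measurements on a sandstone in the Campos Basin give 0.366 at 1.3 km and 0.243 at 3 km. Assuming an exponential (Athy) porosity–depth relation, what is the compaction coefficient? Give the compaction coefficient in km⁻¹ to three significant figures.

0.241 km⁻¹

Athy: phi(d) = phi₀ e^(−cd) ⇒ phi₁/phi₂ = e^{c(d₂−d₁)} ⇒ c = ln(phi₁/phi₂)/(d₂−d₁)
c = ln(0.366/0.243) / (3 − 1.3) = ln(1.506) / 1.7 = 0.4096 / 1.7 = 0.2409 km⁻¹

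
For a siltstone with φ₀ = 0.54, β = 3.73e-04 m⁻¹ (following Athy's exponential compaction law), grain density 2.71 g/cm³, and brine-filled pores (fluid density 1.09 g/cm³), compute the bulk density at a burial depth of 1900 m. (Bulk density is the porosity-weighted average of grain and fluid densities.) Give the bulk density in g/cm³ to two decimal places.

2.28 g/cm³

Working in km (1 km = 1000 m; β in km⁻¹ = β in m⁻¹ × 1000):
Porosity at depth: φ = 0.54·exp(−0.373×1.9) = 0.54×0.4923 = 0.2658
Bulk density: ρ_b = (1−φ)ρ_g + φ·ρ_f = 0.7342×2.71 + 0.2658×1.09
       = 1.990 + 0.290 = 2.279 g/cm³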